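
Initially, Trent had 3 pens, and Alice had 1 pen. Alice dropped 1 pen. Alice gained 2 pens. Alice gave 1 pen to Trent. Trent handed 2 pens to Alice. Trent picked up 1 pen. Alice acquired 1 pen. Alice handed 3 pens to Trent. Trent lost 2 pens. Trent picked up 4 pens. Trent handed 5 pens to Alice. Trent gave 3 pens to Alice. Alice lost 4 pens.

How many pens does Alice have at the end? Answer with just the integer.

Tracking counts step by step:
Start: Trent=3, Alice=1
Event 1 (Alice -1): Alice: 1 -> 0. State: Trent=3, Alice=0
Event 2 (Alice +2): Alice: 0 -> 2. State: Trent=3, Alice=2
Event 3 (Alice -> Trent, 1): Alice: 2 -> 1, Trent: 3 -> 4. State: Trent=4, Alice=1
Event 4 (Trent -> Alice, 2): Trent: 4 -> 2, Alice: 1 -> 3. State: Trent=2, Alice=3
Event 5 (Trent +1): Trent: 2 -> 3. State: Trent=3, Alice=3
Event 6 (Alice +1): Alice: 3 -> 4. State: Trent=3, Alice=4
Event 7 (Alice -> Trent, 3): Alice: 4 -> 1, Trent: 3 -> 6. State: Trent=6, Alice=1
Event 8 (Trent -2): Trent: 6 -> 4. State: Trent=4, Alice=1
Event 9 (Trent +4): Trent: 4 -> 8. State: Trent=8, Alice=1
Event 10 (Trent -> Alice, 5): Trent: 8 -> 3, Alice: 1 -> 6. State: Trent=3, Alice=6
Event 11 (Trent -> Alice, 3): Trent: 3 -> 0, Alice: 6 -> 9. State: Trent=0, Alice=9
Event 12 (Alice -4): Alice: 9 -> 5. State: Trent=0, Alice=5

Alice's final count: 5

Answer: 5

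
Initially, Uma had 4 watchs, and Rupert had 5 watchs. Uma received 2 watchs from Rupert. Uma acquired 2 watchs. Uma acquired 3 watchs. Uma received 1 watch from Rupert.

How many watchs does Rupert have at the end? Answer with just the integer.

Answer: 2

Derivation:
Tracking counts step by step:
Start: Uma=4, Rupert=5
Event 1 (Rupert -> Uma, 2): Rupert: 5 -> 3, Uma: 4 -> 6. State: Uma=6, Rupert=3
Event 2 (Uma +2): Uma: 6 -> 8. State: Uma=8, Rupert=3
Event 3 (Uma +3): Uma: 8 -> 11. State: Uma=11, Rupert=3
Event 4 (Rupert -> Uma, 1): Rupert: 3 -> 2, Uma: 11 -> 12. State: Uma=12, Rupert=2

Rupert's final count: 2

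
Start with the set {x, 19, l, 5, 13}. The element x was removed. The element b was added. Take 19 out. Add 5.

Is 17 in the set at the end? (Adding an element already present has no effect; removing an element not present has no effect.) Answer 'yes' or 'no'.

Answer: no

Derivation:
Tracking the set through each operation:
Start: {13, 19, 5, l, x}
Event 1 (remove x): removed. Set: {13, 19, 5, l}
Event 2 (add b): added. Set: {13, 19, 5, b, l}
Event 3 (remove 19): removed. Set: {13, 5, b, l}
Event 4 (add 5): already present, no change. Set: {13, 5, b, l}

Final set: {13, 5, b, l} (size 4)
17 is NOT in the final set.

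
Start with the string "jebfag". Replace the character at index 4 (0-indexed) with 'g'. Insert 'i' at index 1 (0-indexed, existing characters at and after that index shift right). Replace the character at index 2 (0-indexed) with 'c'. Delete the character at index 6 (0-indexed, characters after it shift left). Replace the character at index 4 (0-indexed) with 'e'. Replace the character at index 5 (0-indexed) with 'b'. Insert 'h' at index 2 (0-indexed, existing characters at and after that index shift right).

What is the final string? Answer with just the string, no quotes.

Applying each edit step by step:
Start: "jebfag"
Op 1 (replace idx 4: 'a' -> 'g'): "jebfag" -> "jebfgg"
Op 2 (insert 'i' at idx 1): "jebfgg" -> "jiebfgg"
Op 3 (replace idx 2: 'e' -> 'c'): "jiebfgg" -> "jicbfgg"
Op 4 (delete idx 6 = 'g'): "jicbfgg" -> "jicbfg"
Op 5 (replace idx 4: 'f' -> 'e'): "jicbfg" -> "jicbeg"
Op 6 (replace idx 5: 'g' -> 'b'): "jicbeg" -> "jicbeb"
Op 7 (insert 'h' at idx 2): "jicbeb" -> "jihcbeb"

Answer: jihcbeb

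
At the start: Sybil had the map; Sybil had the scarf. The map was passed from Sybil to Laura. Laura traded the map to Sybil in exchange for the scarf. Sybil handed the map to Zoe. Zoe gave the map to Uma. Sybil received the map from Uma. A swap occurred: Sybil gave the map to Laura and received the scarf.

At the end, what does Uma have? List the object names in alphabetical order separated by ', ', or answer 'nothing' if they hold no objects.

Answer: nothing

Derivation:
Tracking all object holders:
Start: map:Sybil, scarf:Sybil
Event 1 (give map: Sybil -> Laura). State: map:Laura, scarf:Sybil
Event 2 (swap map<->scarf: now map:Sybil, scarf:Laura). State: map:Sybil, scarf:Laura
Event 3 (give map: Sybil -> Zoe). State: map:Zoe, scarf:Laura
Event 4 (give map: Zoe -> Uma). State: map:Uma, scarf:Laura
Event 5 (give map: Uma -> Sybil). State: map:Sybil, scarf:Laura
Event 6 (swap map<->scarf: now map:Laura, scarf:Sybil). State: map:Laura, scarf:Sybil

Final state: map:Laura, scarf:Sybil
Uma holds: (nothing).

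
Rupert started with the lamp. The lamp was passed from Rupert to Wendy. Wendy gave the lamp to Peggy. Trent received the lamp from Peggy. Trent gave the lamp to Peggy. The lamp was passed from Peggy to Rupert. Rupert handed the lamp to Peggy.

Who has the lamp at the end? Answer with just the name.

Answer: Peggy

Derivation:
Tracking the lamp through each event:
Start: Rupert has the lamp.
After event 1: Wendy has the lamp.
After event 2: Peggy has the lamp.
After event 3: Trent has the lamp.
After event 4: Peggy has the lamp.
After event 5: Rupert has the lamp.
After event 6: Peggy has the lamp.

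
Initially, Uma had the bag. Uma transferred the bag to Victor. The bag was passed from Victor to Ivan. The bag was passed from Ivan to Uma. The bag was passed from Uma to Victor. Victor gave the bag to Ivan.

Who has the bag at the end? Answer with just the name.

Answer: Ivan

Derivation:
Tracking the bag through each event:
Start: Uma has the bag.
After event 1: Victor has the bag.
After event 2: Ivan has the bag.
After event 3: Uma has the bag.
After event 4: Victor has the bag.
After event 5: Ivan has the bag.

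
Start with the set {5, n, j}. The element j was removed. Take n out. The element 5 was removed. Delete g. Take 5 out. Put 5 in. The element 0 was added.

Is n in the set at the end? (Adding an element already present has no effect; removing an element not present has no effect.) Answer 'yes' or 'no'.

Answer: no

Derivation:
Tracking the set through each operation:
Start: {5, j, n}
Event 1 (remove j): removed. Set: {5, n}
Event 2 (remove n): removed. Set: {5}
Event 3 (remove 5): removed. Set: {}
Event 4 (remove g): not present, no change. Set: {}
Event 5 (remove 5): not present, no change. Set: {}
Event 6 (add 5): added. Set: {5}
Event 7 (add 0): added. Set: {0, 5}

Final set: {0, 5} (size 2)
n is NOT in the final set.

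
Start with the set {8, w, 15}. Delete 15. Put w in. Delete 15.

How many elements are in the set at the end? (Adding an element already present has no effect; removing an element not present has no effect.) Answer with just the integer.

Tracking the set through each operation:
Start: {15, 8, w}
Event 1 (remove 15): removed. Set: {8, w}
Event 2 (add w): already present, no change. Set: {8, w}
Event 3 (remove 15): not present, no change. Set: {8, w}

Final set: {8, w} (size 2)

Answer: 2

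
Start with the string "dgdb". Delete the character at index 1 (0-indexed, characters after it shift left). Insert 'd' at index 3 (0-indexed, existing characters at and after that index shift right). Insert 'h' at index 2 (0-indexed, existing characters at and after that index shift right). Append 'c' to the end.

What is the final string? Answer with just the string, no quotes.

Answer: ddhbdc

Derivation:
Applying each edit step by step:
Start: "dgdb"
Op 1 (delete idx 1 = 'g'): "dgdb" -> "ddb"
Op 2 (insert 'd' at idx 3): "ddb" -> "ddbd"
Op 3 (insert 'h' at idx 2): "ddbd" -> "ddhbd"
Op 4 (append 'c'): "ddhbd" -> "ddhbdc"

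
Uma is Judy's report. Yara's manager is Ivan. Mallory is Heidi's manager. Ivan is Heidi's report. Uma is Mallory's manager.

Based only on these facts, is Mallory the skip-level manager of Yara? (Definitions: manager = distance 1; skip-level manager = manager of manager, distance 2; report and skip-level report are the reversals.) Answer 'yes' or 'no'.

Answer: no

Derivation:
Reconstructing the manager chain from the given facts:
  Judy -> Uma -> Mallory -> Heidi -> Ivan -> Yara
(each arrow means 'manager of the next')
Positions in the chain (0 = top):
  position of Judy: 0
  position of Uma: 1
  position of Mallory: 2
  position of Heidi: 3
  position of Ivan: 4
  position of Yara: 5

Mallory is at position 2, Yara is at position 5; signed distance (j - i) = 3.
'skip-level manager' requires j - i = 2. Actual distance is 3, so the relation does NOT hold.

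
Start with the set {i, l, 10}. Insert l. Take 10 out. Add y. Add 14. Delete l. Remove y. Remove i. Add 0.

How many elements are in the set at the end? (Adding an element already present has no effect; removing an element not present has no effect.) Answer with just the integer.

Answer: 2

Derivation:
Tracking the set through each operation:
Start: {10, i, l}
Event 1 (add l): already present, no change. Set: {10, i, l}
Event 2 (remove 10): removed. Set: {i, l}
Event 3 (add y): added. Set: {i, l, y}
Event 4 (add 14): added. Set: {14, i, l, y}
Event 5 (remove l): removed. Set: {14, i, y}
Event 6 (remove y): removed. Set: {14, i}
Event 7 (remove i): removed. Set: {14}
Event 8 (add 0): added. Set: {0, 14}

Final set: {0, 14} (size 2)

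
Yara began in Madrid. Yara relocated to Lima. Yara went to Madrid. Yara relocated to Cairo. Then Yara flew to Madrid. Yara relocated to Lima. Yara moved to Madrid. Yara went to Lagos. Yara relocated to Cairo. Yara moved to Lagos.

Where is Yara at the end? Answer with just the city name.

Tracking Yara's location:
Start: Yara is in Madrid.
After move 1: Madrid -> Lima. Yara is in Lima.
After move 2: Lima -> Madrid. Yara is in Madrid.
After move 3: Madrid -> Cairo. Yara is in Cairo.
After move 4: Cairo -> Madrid. Yara is in Madrid.
After move 5: Madrid -> Lima. Yara is in Lima.
After move 6: Lima -> Madrid. Yara is in Madrid.
After move 7: Madrid -> Lagos. Yara is in Lagos.
After move 8: Lagos -> Cairo. Yara is in Cairo.
After move 9: Cairo -> Lagos. Yara is in Lagos.

Answer: Lagos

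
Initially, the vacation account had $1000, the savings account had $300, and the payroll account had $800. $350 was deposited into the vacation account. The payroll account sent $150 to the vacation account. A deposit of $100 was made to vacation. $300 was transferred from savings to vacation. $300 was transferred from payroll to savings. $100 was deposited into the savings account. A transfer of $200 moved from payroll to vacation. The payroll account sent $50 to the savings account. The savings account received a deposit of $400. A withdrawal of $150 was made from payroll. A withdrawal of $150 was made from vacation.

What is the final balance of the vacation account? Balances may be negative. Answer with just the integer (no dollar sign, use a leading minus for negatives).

Tracking account balances step by step:
Start: vacation=1000, savings=300, payroll=800
Event 1 (deposit 350 to vacation): vacation: 1000 + 350 = 1350. Balances: vacation=1350, savings=300, payroll=800
Event 2 (transfer 150 payroll -> vacation): payroll: 800 - 150 = 650, vacation: 1350 + 150 = 1500. Balances: vacation=1500, savings=300, payroll=650
Event 3 (deposit 100 to vacation): vacation: 1500 + 100 = 1600. Balances: vacation=1600, savings=300, payroll=650
Event 4 (transfer 300 savings -> vacation): savings: 300 - 300 = 0, vacation: 1600 + 300 = 1900. Balances: vacation=1900, savings=0, payroll=650
Event 5 (transfer 300 payroll -> savings): payroll: 650 - 300 = 350, savings: 0 + 300 = 300. Balances: vacation=1900, savings=300, payroll=350
Event 6 (deposit 100 to savings): savings: 300 + 100 = 400. Balances: vacation=1900, savings=400, payroll=350
Event 7 (transfer 200 payroll -> vacation): payroll: 350 - 200 = 150, vacation: 1900 + 200 = 2100. Balances: vacation=2100, savings=400, payroll=150
Event 8 (transfer 50 payroll -> savings): payroll: 150 - 50 = 100, savings: 400 + 50 = 450. Balances: vacation=2100, savings=450, payroll=100
Event 9 (deposit 400 to savings): savings: 450 + 400 = 850. Balances: vacation=2100, savings=850, payroll=100
Event 10 (withdraw 150 from payroll): payroll: 100 - 150 = -50. Balances: vacation=2100, savings=850, payroll=-50
Event 11 (withdraw 150 from vacation): vacation: 2100 - 150 = 1950. Balances: vacation=1950, savings=850, payroll=-50

Final balance of vacation: 1950

Answer: 1950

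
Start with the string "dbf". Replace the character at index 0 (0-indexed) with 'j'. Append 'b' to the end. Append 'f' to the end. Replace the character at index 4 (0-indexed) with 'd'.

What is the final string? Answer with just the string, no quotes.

Applying each edit step by step:
Start: "dbf"
Op 1 (replace idx 0: 'd' -> 'j'): "dbf" -> "jbf"
Op 2 (append 'b'): "jbf" -> "jbfb"
Op 3 (append 'f'): "jbfb" -> "jbfbf"
Op 4 (replace idx 4: 'f' -> 'd'): "jbfbf" -> "jbfbd"

Answer: jbfbd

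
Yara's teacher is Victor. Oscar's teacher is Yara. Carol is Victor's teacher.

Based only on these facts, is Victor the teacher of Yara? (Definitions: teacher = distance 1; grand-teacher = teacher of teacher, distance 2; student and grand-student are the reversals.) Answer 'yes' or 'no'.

Answer: yes

Derivation:
Reconstructing the teacher chain from the given facts:
  Carol -> Victor -> Yara -> Oscar
(each arrow means 'teacher of the next')
Positions in the chain (0 = top):
  position of Carol: 0
  position of Victor: 1
  position of Yara: 2
  position of Oscar: 3

Victor is at position 1, Yara is at position 2; signed distance (j - i) = 1.
'teacher' requires j - i = 1. Actual distance is 1, so the relation HOLDS.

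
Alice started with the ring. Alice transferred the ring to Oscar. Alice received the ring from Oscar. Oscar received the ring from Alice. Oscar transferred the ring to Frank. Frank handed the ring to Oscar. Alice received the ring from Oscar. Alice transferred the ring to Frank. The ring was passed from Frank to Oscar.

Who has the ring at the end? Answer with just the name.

Tracking the ring through each event:
Start: Alice has the ring.
After event 1: Oscar has the ring.
After event 2: Alice has the ring.
After event 3: Oscar has the ring.
After event 4: Frank has the ring.
After event 5: Oscar has the ring.
After event 6: Alice has the ring.
After event 7: Frank has the ring.
After event 8: Oscar has the ring.

Answer: Oscar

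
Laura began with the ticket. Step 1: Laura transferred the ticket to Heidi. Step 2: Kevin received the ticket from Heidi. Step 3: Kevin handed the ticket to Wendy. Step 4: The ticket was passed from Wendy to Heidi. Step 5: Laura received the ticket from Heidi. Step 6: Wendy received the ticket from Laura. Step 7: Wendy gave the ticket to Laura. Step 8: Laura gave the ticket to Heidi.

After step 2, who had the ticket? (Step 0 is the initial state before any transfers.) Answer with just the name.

Answer: Kevin

Derivation:
Tracking the ticket holder through step 2:
After step 0 (start): Laura
After step 1: Heidi
After step 2: Kevin

At step 2, the holder is Kevin.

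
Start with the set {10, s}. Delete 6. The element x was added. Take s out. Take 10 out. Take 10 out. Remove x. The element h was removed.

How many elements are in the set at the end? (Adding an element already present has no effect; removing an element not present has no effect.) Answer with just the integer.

Tracking the set through each operation:
Start: {10, s}
Event 1 (remove 6): not present, no change. Set: {10, s}
Event 2 (add x): added. Set: {10, s, x}
Event 3 (remove s): removed. Set: {10, x}
Event 4 (remove 10): removed. Set: {x}
Event 5 (remove 10): not present, no change. Set: {x}
Event 6 (remove x): removed. Set: {}
Event 7 (remove h): not present, no change. Set: {}

Final set: {} (size 0)

Answer: 0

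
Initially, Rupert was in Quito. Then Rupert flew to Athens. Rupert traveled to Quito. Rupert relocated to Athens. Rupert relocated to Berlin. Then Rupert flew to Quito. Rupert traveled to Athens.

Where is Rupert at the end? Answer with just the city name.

Answer: Athens

Derivation:
Tracking Rupert's location:
Start: Rupert is in Quito.
After move 1: Quito -> Athens. Rupert is in Athens.
After move 2: Athens -> Quito. Rupert is in Quito.
After move 3: Quito -> Athens. Rupert is in Athens.
After move 4: Athens -> Berlin. Rupert is in Berlin.
After move 5: Berlin -> Quito. Rupert is in Quito.
After move 6: Quito -> Athens. Rupert is in Athens.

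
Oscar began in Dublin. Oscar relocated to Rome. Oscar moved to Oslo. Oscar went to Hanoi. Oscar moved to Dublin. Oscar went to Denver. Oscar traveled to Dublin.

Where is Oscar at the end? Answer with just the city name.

Tracking Oscar's location:
Start: Oscar is in Dublin.
After move 1: Dublin -> Rome. Oscar is in Rome.
After move 2: Rome -> Oslo. Oscar is in Oslo.
After move 3: Oslo -> Hanoi. Oscar is in Hanoi.
After move 4: Hanoi -> Dublin. Oscar is in Dublin.
After move 5: Dublin -> Denver. Oscar is in Denver.
After move 6: Denver -> Dublin. Oscar is in Dublin.

Answer: Dublin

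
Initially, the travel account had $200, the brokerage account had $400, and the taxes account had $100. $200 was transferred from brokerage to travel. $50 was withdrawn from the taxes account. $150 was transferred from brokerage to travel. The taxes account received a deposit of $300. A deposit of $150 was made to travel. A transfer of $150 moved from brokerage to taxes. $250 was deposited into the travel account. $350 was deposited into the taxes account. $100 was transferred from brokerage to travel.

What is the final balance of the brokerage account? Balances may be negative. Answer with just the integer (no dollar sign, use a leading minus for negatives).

Tracking account balances step by step:
Start: travel=200, brokerage=400, taxes=100
Event 1 (transfer 200 brokerage -> travel): brokerage: 400 - 200 = 200, travel: 200 + 200 = 400. Balances: travel=400, brokerage=200, taxes=100
Event 2 (withdraw 50 from taxes): taxes: 100 - 50 = 50. Balances: travel=400, brokerage=200, taxes=50
Event 3 (transfer 150 brokerage -> travel): brokerage: 200 - 150 = 50, travel: 400 + 150 = 550. Balances: travel=550, brokerage=50, taxes=50
Event 4 (deposit 300 to taxes): taxes: 50 + 300 = 350. Balances: travel=550, brokerage=50, taxes=350
Event 5 (deposit 150 to travel): travel: 550 + 150 = 700. Balances: travel=700, brokerage=50, taxes=350
Event 6 (transfer 150 brokerage -> taxes): brokerage: 50 - 150 = -100, taxes: 350 + 150 = 500. Balances: travel=700, brokerage=-100, taxes=500
Event 7 (deposit 250 to travel): travel: 700 + 250 = 950. Balances: travel=950, brokerage=-100, taxes=500
Event 8 (deposit 350 to taxes): taxes: 500 + 350 = 850. Balances: travel=950, brokerage=-100, taxes=850
Event 9 (transfer 100 brokerage -> travel): brokerage: -100 - 100 = -200, travel: 950 + 100 = 1050. Balances: travel=1050, brokerage=-200, taxes=850

Final balance of brokerage: -200

Answer: -200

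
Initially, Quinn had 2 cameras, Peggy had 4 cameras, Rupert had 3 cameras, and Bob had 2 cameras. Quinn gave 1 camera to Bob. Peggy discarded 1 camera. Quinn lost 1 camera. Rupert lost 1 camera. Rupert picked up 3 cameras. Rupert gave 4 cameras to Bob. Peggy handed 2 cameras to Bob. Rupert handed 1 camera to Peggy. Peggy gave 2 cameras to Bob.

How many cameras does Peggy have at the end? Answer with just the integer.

Tracking counts step by step:
Start: Quinn=2, Peggy=4, Rupert=3, Bob=2
Event 1 (Quinn -> Bob, 1): Quinn: 2 -> 1, Bob: 2 -> 3. State: Quinn=1, Peggy=4, Rupert=3, Bob=3
Event 2 (Peggy -1): Peggy: 4 -> 3. State: Quinn=1, Peggy=3, Rupert=3, Bob=3
Event 3 (Quinn -1): Quinn: 1 -> 0. State: Quinn=0, Peggy=3, Rupert=3, Bob=3
Event 4 (Rupert -1): Rupert: 3 -> 2. State: Quinn=0, Peggy=3, Rupert=2, Bob=3
Event 5 (Rupert +3): Rupert: 2 -> 5. State: Quinn=0, Peggy=3, Rupert=5, Bob=3
Event 6 (Rupert -> Bob, 4): Rupert: 5 -> 1, Bob: 3 -> 7. State: Quinn=0, Peggy=3, Rupert=1, Bob=7
Event 7 (Peggy -> Bob, 2): Peggy: 3 -> 1, Bob: 7 -> 9. State: Quinn=0, Peggy=1, Rupert=1, Bob=9
Event 8 (Rupert -> Peggy, 1): Rupert: 1 -> 0, Peggy: 1 -> 2. State: Quinn=0, Peggy=2, Rupert=0, Bob=9
Event 9 (Peggy -> Bob, 2): Peggy: 2 -> 0, Bob: 9 -> 11. State: Quinn=0, Peggy=0, Rupert=0, Bob=11

Peggy's final count: 0

Answer: 0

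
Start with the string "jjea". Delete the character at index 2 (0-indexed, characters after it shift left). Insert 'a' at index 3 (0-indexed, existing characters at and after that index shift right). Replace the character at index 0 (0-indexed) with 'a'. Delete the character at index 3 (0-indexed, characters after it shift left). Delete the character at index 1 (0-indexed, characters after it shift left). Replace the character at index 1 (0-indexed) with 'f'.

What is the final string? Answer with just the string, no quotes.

Answer: af

Derivation:
Applying each edit step by step:
Start: "jjea"
Op 1 (delete idx 2 = 'e'): "jjea" -> "jja"
Op 2 (insert 'a' at idx 3): "jja" -> "jjaa"
Op 3 (replace idx 0: 'j' -> 'a'): "jjaa" -> "ajaa"
Op 4 (delete idx 3 = 'a'): "ajaa" -> "aja"
Op 5 (delete idx 1 = 'j'): "aja" -> "aa"
Op 6 (replace idx 1: 'a' -> 'f'): "aa" -> "af"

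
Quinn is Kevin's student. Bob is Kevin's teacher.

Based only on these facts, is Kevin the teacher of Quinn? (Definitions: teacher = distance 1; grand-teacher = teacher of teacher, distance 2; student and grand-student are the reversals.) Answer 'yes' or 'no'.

Reconstructing the teacher chain from the given facts:
  Bob -> Kevin -> Quinn
(each arrow means 'teacher of the next')
Positions in the chain (0 = top):
  position of Bob: 0
  position of Kevin: 1
  position of Quinn: 2

Kevin is at position 1, Quinn is at position 2; signed distance (j - i) = 1.
'teacher' requires j - i = 1. Actual distance is 1, so the relation HOLDS.

Answer: yes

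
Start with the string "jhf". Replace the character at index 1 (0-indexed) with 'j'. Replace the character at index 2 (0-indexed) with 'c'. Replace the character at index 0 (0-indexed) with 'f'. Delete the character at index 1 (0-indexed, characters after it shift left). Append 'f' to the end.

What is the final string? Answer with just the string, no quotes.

Answer: fcf

Derivation:
Applying each edit step by step:
Start: "jhf"
Op 1 (replace idx 1: 'h' -> 'j'): "jhf" -> "jjf"
Op 2 (replace idx 2: 'f' -> 'c'): "jjf" -> "jjc"
Op 3 (replace idx 0: 'j' -> 'f'): "jjc" -> "fjc"
Op 4 (delete idx 1 = 'j'): "fjc" -> "fc"
Op 5 (append 'f'): "fc" -> "fcf"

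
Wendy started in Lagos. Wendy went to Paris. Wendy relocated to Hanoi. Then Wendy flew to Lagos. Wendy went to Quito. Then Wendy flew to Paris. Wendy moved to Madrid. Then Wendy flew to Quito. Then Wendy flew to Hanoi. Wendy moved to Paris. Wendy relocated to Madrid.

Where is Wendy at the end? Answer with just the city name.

Answer: Madrid

Derivation:
Tracking Wendy's location:
Start: Wendy is in Lagos.
After move 1: Lagos -> Paris. Wendy is in Paris.
After move 2: Paris -> Hanoi. Wendy is in Hanoi.
After move 3: Hanoi -> Lagos. Wendy is in Lagos.
After move 4: Lagos -> Quito. Wendy is in Quito.
After move 5: Quito -> Paris. Wendy is in Paris.
After move 6: Paris -> Madrid. Wendy is in Madrid.
After move 7: Madrid -> Quito. Wendy is in Quito.
After move 8: Quito -> Hanoi. Wendy is in Hanoi.
After move 9: Hanoi -> Paris. Wendy is in Paris.
After move 10: Paris -> Madrid. Wendy is in Madrid.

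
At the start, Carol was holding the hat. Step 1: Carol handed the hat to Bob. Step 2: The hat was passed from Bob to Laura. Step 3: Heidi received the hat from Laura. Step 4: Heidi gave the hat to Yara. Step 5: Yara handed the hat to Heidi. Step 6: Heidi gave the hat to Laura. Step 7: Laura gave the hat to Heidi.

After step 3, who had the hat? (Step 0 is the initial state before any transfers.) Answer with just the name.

Tracking the hat holder through step 3:
After step 0 (start): Carol
After step 1: Bob
After step 2: Laura
After step 3: Heidi

At step 3, the holder is Heidi.

Answer: Heidi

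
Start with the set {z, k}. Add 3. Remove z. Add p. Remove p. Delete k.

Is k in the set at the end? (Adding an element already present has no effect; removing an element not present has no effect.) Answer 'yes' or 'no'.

Tracking the set through each operation:
Start: {k, z}
Event 1 (add 3): added. Set: {3, k, z}
Event 2 (remove z): removed. Set: {3, k}
Event 3 (add p): added. Set: {3, k, p}
Event 4 (remove p): removed. Set: {3, k}
Event 5 (remove k): removed. Set: {3}

Final set: {3} (size 1)
k is NOT in the final set.

Answer: no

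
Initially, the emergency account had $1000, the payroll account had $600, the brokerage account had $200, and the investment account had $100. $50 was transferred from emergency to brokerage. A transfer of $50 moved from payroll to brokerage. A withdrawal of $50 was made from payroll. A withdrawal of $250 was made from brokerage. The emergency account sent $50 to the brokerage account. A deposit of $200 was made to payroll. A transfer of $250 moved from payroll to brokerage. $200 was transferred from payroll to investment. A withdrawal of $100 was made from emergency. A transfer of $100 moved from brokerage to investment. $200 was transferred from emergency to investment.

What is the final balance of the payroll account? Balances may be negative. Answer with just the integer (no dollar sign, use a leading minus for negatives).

Answer: 250

Derivation:
Tracking account balances step by step:
Start: emergency=1000, payroll=600, brokerage=200, investment=100
Event 1 (transfer 50 emergency -> brokerage): emergency: 1000 - 50 = 950, brokerage: 200 + 50 = 250. Balances: emergency=950, payroll=600, brokerage=250, investment=100
Event 2 (transfer 50 payroll -> brokerage): payroll: 600 - 50 = 550, brokerage: 250 + 50 = 300. Balances: emergency=950, payroll=550, brokerage=300, investment=100
Event 3 (withdraw 50 from payroll): payroll: 550 - 50 = 500. Balances: emergency=950, payroll=500, brokerage=300, investment=100
Event 4 (withdraw 250 from brokerage): brokerage: 300 - 250 = 50. Balances: emergency=950, payroll=500, brokerage=50, investment=100
Event 5 (transfer 50 emergency -> brokerage): emergency: 950 - 50 = 900, brokerage: 50 + 50 = 100. Balances: emergency=900, payroll=500, brokerage=100, investment=100
Event 6 (deposit 200 to payroll): payroll: 500 + 200 = 700. Balances: emergency=900, payroll=700, brokerage=100, investment=100
Event 7 (transfer 250 payroll -> brokerage): payroll: 700 - 250 = 450, brokerage: 100 + 250 = 350. Balances: emergency=900, payroll=450, brokerage=350, investment=100
Event 8 (transfer 200 payroll -> investment): payroll: 450 - 200 = 250, investment: 100 + 200 = 300. Balances: emergency=900, payroll=250, brokerage=350, investment=300
Event 9 (withdraw 100 from emergency): emergency: 900 - 100 = 800. Balances: emergency=800, payroll=250, brokerage=350, investment=300
Event 10 (transfer 100 brokerage -> investment): brokerage: 350 - 100 = 250, investment: 300 + 100 = 400. Balances: emergency=800, payroll=250, brokerage=250, investment=400
Event 11 (transfer 200 emergency -> investment): emergency: 800 - 200 = 600, investment: 400 + 200 = 600. Balances: emergency=600, payroll=250, brokerage=250, investment=600

Final balance of payroll: 250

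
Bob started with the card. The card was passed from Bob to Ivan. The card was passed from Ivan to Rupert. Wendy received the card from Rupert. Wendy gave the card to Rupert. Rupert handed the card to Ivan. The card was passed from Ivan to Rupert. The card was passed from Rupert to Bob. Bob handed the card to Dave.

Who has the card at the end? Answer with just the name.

Tracking the card through each event:
Start: Bob has the card.
After event 1: Ivan has the card.
After event 2: Rupert has the card.
After event 3: Wendy has the card.
After event 4: Rupert has the card.
After event 5: Ivan has the card.
After event 6: Rupert has the card.
After event 7: Bob has the card.
After event 8: Dave has the card.

Answer: Dave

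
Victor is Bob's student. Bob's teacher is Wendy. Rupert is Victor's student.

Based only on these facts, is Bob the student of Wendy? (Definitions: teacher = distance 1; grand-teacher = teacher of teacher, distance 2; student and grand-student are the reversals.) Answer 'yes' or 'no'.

Answer: yes

Derivation:
Reconstructing the teacher chain from the given facts:
  Wendy -> Bob -> Victor -> Rupert
(each arrow means 'teacher of the next')
Positions in the chain (0 = top):
  position of Wendy: 0
  position of Bob: 1
  position of Victor: 2
  position of Rupert: 3

Bob is at position 1, Wendy is at position 0; signed distance (j - i) = -1.
'student' requires j - i = -1. Actual distance is -1, so the relation HOLDS.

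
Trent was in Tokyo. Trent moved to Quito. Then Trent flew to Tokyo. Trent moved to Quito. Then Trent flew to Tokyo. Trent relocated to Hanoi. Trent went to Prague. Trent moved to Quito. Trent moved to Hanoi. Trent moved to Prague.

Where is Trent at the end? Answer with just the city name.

Answer: Prague

Derivation:
Tracking Trent's location:
Start: Trent is in Tokyo.
After move 1: Tokyo -> Quito. Trent is in Quito.
After move 2: Quito -> Tokyo. Trent is in Tokyo.
After move 3: Tokyo -> Quito. Trent is in Quito.
After move 4: Quito -> Tokyo. Trent is in Tokyo.
After move 5: Tokyo -> Hanoi. Trent is in Hanoi.
After move 6: Hanoi -> Prague. Trent is in Prague.
After move 7: Prague -> Quito. Trent is in Quito.
After move 8: Quito -> Hanoi. Trent is in Hanoi.
After move 9: Hanoi -> Prague. Trent is in Prague.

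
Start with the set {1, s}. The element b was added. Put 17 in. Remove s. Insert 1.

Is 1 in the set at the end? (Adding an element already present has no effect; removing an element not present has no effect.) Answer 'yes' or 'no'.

Tracking the set through each operation:
Start: {1, s}
Event 1 (add b): added. Set: {1, b, s}
Event 2 (add 17): added. Set: {1, 17, b, s}
Event 3 (remove s): removed. Set: {1, 17, b}
Event 4 (add 1): already present, no change. Set: {1, 17, b}

Final set: {1, 17, b} (size 3)
1 is in the final set.

Answer: yes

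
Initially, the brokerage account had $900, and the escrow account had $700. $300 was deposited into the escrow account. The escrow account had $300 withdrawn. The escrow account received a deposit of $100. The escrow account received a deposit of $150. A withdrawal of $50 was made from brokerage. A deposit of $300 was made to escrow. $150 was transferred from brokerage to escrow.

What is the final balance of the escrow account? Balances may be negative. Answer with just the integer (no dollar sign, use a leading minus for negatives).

Tracking account balances step by step:
Start: brokerage=900, escrow=700
Event 1 (deposit 300 to escrow): escrow: 700 + 300 = 1000. Balances: brokerage=900, escrow=1000
Event 2 (withdraw 300 from escrow): escrow: 1000 - 300 = 700. Balances: brokerage=900, escrow=700
Event 3 (deposit 100 to escrow): escrow: 700 + 100 = 800. Balances: brokerage=900, escrow=800
Event 4 (deposit 150 to escrow): escrow: 800 + 150 = 950. Balances: brokerage=900, escrow=950
Event 5 (withdraw 50 from brokerage): brokerage: 900 - 50 = 850. Balances: brokerage=850, escrow=950
Event 6 (deposit 300 to escrow): escrow: 950 + 300 = 1250. Balances: brokerage=850, escrow=1250
Event 7 (transfer 150 brokerage -> escrow): brokerage: 850 - 150 = 700, escrow: 1250 + 150 = 1400. Balances: brokerage=700, escrow=1400

Final balance of escrow: 1400

Answer: 1400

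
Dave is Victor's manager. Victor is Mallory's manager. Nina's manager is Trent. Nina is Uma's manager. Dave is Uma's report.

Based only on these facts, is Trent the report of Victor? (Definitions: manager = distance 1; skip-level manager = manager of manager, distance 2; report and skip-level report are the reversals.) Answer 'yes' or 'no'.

Reconstructing the manager chain from the given facts:
  Trent -> Nina -> Uma -> Dave -> Victor -> Mallory
(each arrow means 'manager of the next')
Positions in the chain (0 = top):
  position of Trent: 0
  position of Nina: 1
  position of Uma: 2
  position of Dave: 3
  position of Victor: 4
  position of Mallory: 5

Trent is at position 0, Victor is at position 4; signed distance (j - i) = 4.
'report' requires j - i = -1. Actual distance is 4, so the relation does NOT hold.

Answer: no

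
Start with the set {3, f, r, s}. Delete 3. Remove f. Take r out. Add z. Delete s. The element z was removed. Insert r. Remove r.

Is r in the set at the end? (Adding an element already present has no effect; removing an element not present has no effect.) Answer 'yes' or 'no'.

Tracking the set through each operation:
Start: {3, f, r, s}
Event 1 (remove 3): removed. Set: {f, r, s}
Event 2 (remove f): removed. Set: {r, s}
Event 3 (remove r): removed. Set: {s}
Event 4 (add z): added. Set: {s, z}
Event 5 (remove s): removed. Set: {z}
Event 6 (remove z): removed. Set: {}
Event 7 (add r): added. Set: {r}
Event 8 (remove r): removed. Set: {}

Final set: {} (size 0)
r is NOT in the final set.

Answer: no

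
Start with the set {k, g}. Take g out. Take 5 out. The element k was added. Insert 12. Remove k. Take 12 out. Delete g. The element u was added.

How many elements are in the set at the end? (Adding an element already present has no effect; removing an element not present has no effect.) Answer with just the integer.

Answer: 1

Derivation:
Tracking the set through each operation:
Start: {g, k}
Event 1 (remove g): removed. Set: {k}
Event 2 (remove 5): not present, no change. Set: {k}
Event 3 (add k): already present, no change. Set: {k}
Event 4 (add 12): added. Set: {12, k}
Event 5 (remove k): removed. Set: {12}
Event 6 (remove 12): removed. Set: {}
Event 7 (remove g): not present, no change. Set: {}
Event 8 (add u): added. Set: {u}

Final set: {u} (size 1)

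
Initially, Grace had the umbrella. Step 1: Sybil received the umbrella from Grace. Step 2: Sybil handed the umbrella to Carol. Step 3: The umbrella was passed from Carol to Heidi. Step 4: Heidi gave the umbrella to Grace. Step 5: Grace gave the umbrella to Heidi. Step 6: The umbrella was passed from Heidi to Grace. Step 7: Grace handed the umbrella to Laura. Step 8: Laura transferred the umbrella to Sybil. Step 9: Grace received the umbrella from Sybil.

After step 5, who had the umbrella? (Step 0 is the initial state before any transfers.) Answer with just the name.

Tracking the umbrella holder through step 5:
After step 0 (start): Grace
After step 1: Sybil
After step 2: Carol
After step 3: Heidi
After step 4: Grace
After step 5: Heidi

At step 5, the holder is Heidi.

Answer: Heidi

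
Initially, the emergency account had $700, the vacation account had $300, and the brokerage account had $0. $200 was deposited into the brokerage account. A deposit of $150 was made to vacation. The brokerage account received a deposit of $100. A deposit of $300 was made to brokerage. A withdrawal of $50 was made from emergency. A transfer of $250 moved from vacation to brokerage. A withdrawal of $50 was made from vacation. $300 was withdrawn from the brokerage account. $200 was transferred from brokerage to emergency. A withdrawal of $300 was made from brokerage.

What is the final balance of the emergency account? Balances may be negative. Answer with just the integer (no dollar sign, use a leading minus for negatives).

Answer: 850

Derivation:
Tracking account balances step by step:
Start: emergency=700, vacation=300, brokerage=0
Event 1 (deposit 200 to brokerage): brokerage: 0 + 200 = 200. Balances: emergency=700, vacation=300, brokerage=200
Event 2 (deposit 150 to vacation): vacation: 300 + 150 = 450. Balances: emergency=700, vacation=450, brokerage=200
Event 3 (deposit 100 to brokerage): brokerage: 200 + 100 = 300. Balances: emergency=700, vacation=450, brokerage=300
Event 4 (deposit 300 to brokerage): brokerage: 300 + 300 = 600. Balances: emergency=700, vacation=450, brokerage=600
Event 5 (withdraw 50 from emergency): emergency: 700 - 50 = 650. Balances: emergency=650, vacation=450, brokerage=600
Event 6 (transfer 250 vacation -> brokerage): vacation: 450 - 250 = 200, brokerage: 600 + 250 = 850. Balances: emergency=650, vacation=200, brokerage=850
Event 7 (withdraw 50 from vacation): vacation: 200 - 50 = 150. Balances: emergency=650, vacation=150, brokerage=850
Event 8 (withdraw 300 from brokerage): brokerage: 850 - 300 = 550. Balances: emergency=650, vacation=150, brokerage=550
Event 9 (transfer 200 brokerage -> emergency): brokerage: 550 - 200 = 350, emergency: 650 + 200 = 850. Balances: emergency=850, vacation=150, brokerage=350
Event 10 (withdraw 300 from brokerage): brokerage: 350 - 300 = 50. Balances: emergency=850, vacation=150, brokerage=50

Final balance of emergency: 850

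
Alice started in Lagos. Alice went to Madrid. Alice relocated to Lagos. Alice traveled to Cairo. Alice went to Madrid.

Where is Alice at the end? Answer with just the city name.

Tracking Alice's location:
Start: Alice is in Lagos.
After move 1: Lagos -> Madrid. Alice is in Madrid.
After move 2: Madrid -> Lagos. Alice is in Lagos.
After move 3: Lagos -> Cairo. Alice is in Cairo.
After move 4: Cairo -> Madrid. Alice is in Madrid.

Answer: Madrid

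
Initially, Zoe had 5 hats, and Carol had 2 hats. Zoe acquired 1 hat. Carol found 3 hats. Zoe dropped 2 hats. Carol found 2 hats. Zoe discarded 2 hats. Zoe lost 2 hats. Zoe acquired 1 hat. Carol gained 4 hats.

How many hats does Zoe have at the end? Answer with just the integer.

Tracking counts step by step:
Start: Zoe=5, Carol=2
Event 1 (Zoe +1): Zoe: 5 -> 6. State: Zoe=6, Carol=2
Event 2 (Carol +3): Carol: 2 -> 5. State: Zoe=6, Carol=5
Event 3 (Zoe -2): Zoe: 6 -> 4. State: Zoe=4, Carol=5
Event 4 (Carol +2): Carol: 5 -> 7. State: Zoe=4, Carol=7
Event 5 (Zoe -2): Zoe: 4 -> 2. State: Zoe=2, Carol=7
Event 6 (Zoe -2): Zoe: 2 -> 0. State: Zoe=0, Carol=7
Event 7 (Zoe +1): Zoe: 0 -> 1. State: Zoe=1, Carol=7
Event 8 (Carol +4): Carol: 7 -> 11. State: Zoe=1, Carol=11

Zoe's final count: 1

Answer: 1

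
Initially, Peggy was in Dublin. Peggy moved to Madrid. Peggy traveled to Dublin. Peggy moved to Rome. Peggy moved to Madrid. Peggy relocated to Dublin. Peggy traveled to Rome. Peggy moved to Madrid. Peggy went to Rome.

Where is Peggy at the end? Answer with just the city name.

Answer: Rome

Derivation:
Tracking Peggy's location:
Start: Peggy is in Dublin.
After move 1: Dublin -> Madrid. Peggy is in Madrid.
After move 2: Madrid -> Dublin. Peggy is in Dublin.
After move 3: Dublin -> Rome. Peggy is in Rome.
After move 4: Rome -> Madrid. Peggy is in Madrid.
After move 5: Madrid -> Dublin. Peggy is in Dublin.
After move 6: Dublin -> Rome. Peggy is in Rome.
After move 7: Rome -> Madrid. Peggy is in Madrid.
After move 8: Madrid -> Rome. Peggy is in Rome.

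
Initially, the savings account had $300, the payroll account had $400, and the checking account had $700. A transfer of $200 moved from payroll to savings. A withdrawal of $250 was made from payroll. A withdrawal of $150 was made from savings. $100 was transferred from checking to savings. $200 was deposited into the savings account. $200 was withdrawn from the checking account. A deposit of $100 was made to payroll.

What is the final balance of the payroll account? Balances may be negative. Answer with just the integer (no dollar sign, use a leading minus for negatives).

Tracking account balances step by step:
Start: savings=300, payroll=400, checking=700
Event 1 (transfer 200 payroll -> savings): payroll: 400 - 200 = 200, savings: 300 + 200 = 500. Balances: savings=500, payroll=200, checking=700
Event 2 (withdraw 250 from payroll): payroll: 200 - 250 = -50. Balances: savings=500, payroll=-50, checking=700
Event 3 (withdraw 150 from savings): savings: 500 - 150 = 350. Balances: savings=350, payroll=-50, checking=700
Event 4 (transfer 100 checking -> savings): checking: 700 - 100 = 600, savings: 350 + 100 = 450. Balances: savings=450, payroll=-50, checking=600
Event 5 (deposit 200 to savings): savings: 450 + 200 = 650. Balances: savings=650, payroll=-50, checking=600
Event 6 (withdraw 200 from checking): checking: 600 - 200 = 400. Balances: savings=650, payroll=-50, checking=400
Event 7 (deposit 100 to payroll): payroll: -50 + 100 = 50. Balances: savings=650, payroll=50, checking=400

Final balance of payroll: 50

Answer: 50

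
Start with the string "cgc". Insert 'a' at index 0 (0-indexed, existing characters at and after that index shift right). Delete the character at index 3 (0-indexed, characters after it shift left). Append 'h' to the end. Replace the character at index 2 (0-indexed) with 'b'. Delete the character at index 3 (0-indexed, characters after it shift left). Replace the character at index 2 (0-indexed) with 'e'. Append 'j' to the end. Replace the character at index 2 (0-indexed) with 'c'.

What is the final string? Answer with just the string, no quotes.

Applying each edit step by step:
Start: "cgc"
Op 1 (insert 'a' at idx 0): "cgc" -> "acgc"
Op 2 (delete idx 3 = 'c'): "acgc" -> "acg"
Op 3 (append 'h'): "acg" -> "acgh"
Op 4 (replace idx 2: 'g' -> 'b'): "acgh" -> "acbh"
Op 5 (delete idx 3 = 'h'): "acbh" -> "acb"
Op 6 (replace idx 2: 'b' -> 'e'): "acb" -> "ace"
Op 7 (append 'j'): "ace" -> "acej"
Op 8 (replace idx 2: 'e' -> 'c'): "acej" -> "accj"

Answer: accj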